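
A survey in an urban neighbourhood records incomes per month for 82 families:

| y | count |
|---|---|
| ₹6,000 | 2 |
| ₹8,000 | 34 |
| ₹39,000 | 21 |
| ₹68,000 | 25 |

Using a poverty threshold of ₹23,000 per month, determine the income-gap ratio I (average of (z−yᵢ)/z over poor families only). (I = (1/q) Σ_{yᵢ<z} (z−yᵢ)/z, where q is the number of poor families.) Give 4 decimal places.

0.6570

Below z: 2×₹6,000, 34×₹8,000 (q = 36 of N = 82).
Relative gaps: 0.7391 (×2), 0.6522 (×34); sum = 23.652174.
The income-gap ratio divides by q (the poor only): 23.652174 / 36 = 0.6570.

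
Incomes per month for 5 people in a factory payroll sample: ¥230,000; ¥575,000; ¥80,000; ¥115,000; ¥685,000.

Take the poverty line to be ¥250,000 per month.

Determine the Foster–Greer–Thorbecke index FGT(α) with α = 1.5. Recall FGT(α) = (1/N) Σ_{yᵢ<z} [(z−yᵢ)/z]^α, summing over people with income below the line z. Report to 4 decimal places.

Below z: ¥80,000, ¥115,000, ¥230,000 (q = 3 of N = 5).
Gap ratios (z−y)/z: (250000−80000)/250000 = 0.6800; (250000−115000)/250000 = 0.5400; (250000−230000)/250000 = 0.0800.
Raised to α = 1.5: 0.56074; 0.39682; 0.02263.
Sum = 0.980187; FGT(1.5) = 0.980187 / 5 = 0.1960.

0.1960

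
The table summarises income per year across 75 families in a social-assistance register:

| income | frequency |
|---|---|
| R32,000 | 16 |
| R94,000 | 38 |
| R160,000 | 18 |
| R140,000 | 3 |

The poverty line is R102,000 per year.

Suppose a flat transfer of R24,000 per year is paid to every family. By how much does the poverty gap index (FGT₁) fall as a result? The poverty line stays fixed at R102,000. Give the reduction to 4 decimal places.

0.0899

Before: below the line — 16×R32,000, 38×R94,000; poverty gap index (FGT₁) = 0.186144.
After the R24,000 transfer: below the line — 16×R56,000; poverty gap index (FGT₁) = 0.096209.
Reduction = 0.186144 − 0.096209 = 0.0899.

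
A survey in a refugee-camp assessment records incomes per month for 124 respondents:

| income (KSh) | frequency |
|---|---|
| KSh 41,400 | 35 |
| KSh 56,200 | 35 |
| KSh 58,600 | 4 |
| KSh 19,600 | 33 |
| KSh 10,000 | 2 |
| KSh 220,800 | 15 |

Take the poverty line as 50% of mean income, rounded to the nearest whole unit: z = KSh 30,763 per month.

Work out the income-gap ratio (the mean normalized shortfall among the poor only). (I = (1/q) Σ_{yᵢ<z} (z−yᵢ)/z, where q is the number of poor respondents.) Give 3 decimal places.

Poor units: 2×KSh 10,000, 33×KSh 19,600 (q = 35 of N = 124).
Relative gaps: 0.6749 (×2), 0.3629 (×33); sum = 13.324611.
The income-gap ratio divides by q (the poor only): 13.324611 / 35 = 0.381.

0.381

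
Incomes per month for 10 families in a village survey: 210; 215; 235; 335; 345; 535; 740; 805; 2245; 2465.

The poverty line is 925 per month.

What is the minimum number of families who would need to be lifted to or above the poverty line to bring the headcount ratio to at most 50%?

8 of the 10 families are poor, so H = 8/10 = 0.800.
A headcount ratio of at most 50% allows at most ⌊0.50 × 10⌋ = 5 poor families.
So at least 8 − 5 = 3 must be lifted.

3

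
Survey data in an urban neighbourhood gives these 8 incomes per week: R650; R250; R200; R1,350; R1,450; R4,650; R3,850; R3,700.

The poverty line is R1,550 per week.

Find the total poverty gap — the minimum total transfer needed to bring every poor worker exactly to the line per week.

R3,850

Poor units: R200, R250, R650, R1,350, R1,450 (q = 5 of N = 8).
Individual gaps: 1550−200 = 1350; 1550−250 = 1300; 1550−650 = 900; 1550−1350 = 200; 1550−1450 = 100.
Aggregate gap = R3,850.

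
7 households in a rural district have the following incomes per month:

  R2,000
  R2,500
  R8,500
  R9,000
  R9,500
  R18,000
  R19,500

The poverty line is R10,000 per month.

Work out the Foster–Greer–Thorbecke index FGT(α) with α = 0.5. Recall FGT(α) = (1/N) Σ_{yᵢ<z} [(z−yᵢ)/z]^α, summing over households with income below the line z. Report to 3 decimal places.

Incomes under z: R2,000, R2,500, R8,500, R9,000, R9,500 (q = 5 of N = 7).
Shortfall ratios: (10000−2000)/10000 = 0.8000; (10000−2500)/10000 = 0.7500; (10000−8500)/10000 = 0.1500; (10000−9000)/10000 = 0.1000; (10000−9500)/10000 = 0.0500.
Raised to α = 0.5: 0.89443; 0.86603; 0.38730; 0.31623; 0.22361.
Sum = 2.687585; FGT(0.5) = 2.687585 / 7 = 0.384.

0.384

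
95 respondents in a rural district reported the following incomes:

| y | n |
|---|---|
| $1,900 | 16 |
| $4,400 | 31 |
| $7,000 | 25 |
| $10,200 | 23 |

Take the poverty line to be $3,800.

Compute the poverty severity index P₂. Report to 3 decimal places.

Below the line: 16×$1,900 (q = 16 of N = 95).
Relative gaps: (3800−1900)/3800 = 0.5000 (×16).
Squared: 0.2500 (×16).
Sum = 4.000000; P₂ = 4.000000 / 95 = 0.042.

0.042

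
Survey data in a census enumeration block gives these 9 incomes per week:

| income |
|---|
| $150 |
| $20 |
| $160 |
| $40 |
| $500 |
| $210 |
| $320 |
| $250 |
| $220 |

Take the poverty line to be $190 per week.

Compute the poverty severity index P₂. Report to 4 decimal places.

0.1659

Poor units: $20, $40, $150, $160 (q = 4 of N = 9).
Relative gaps: (190−20)/190 = 0.8947; (190−40)/190 = 0.7895; (190−150)/190 = 0.2105; (190−160)/190 = 0.1579.
Squared: 0.8006; 0.6233; 0.0443; 0.0249.
Sum = 1.493075; P₂ = 1.493075 / 9 = 0.1659.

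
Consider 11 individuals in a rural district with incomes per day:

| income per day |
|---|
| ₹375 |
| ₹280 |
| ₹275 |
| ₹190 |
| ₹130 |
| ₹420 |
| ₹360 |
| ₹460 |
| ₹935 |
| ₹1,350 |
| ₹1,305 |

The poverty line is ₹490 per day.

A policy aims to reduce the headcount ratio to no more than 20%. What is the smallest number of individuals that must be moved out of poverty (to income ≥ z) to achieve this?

8 of the 11 individuals are poor, so H = 8/11 = 0.727.
A headcount ratio of at most 20% allows at most ⌊0.20 × 11⌋ = 2 poor individuals.
So at least 8 − 2 = 6 must be lifted.

6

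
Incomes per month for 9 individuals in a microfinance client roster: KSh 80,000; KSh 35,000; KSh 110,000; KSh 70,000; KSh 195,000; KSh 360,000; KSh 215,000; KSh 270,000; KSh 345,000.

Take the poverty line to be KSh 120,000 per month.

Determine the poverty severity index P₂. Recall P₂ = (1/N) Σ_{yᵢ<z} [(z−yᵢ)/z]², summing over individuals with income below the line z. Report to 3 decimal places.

0.088

Below the line: KSh 35,000, KSh 70,000, KSh 80,000, KSh 110,000 (q = 4 of N = 9).
Relative gaps: (120000−35000)/120000 = 0.7083; (120000−70000)/120000 = 0.4167; (120000−80000)/120000 = 0.3333; (120000−110000)/120000 = 0.0833.
Squared: 0.5017; 0.1736; 0.1111; 0.0069.
Sum = 0.793403; P₂ = 0.793403 / 9 = 0.088.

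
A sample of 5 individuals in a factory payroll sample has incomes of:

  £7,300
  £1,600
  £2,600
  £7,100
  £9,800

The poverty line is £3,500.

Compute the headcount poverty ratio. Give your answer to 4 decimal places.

2 of the 5 individuals have income below £3,500.
H = 2/5 = 0.4000.

0.4000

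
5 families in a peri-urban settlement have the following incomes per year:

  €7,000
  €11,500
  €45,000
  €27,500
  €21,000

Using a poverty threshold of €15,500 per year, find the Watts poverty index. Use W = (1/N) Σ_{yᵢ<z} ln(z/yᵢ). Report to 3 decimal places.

0.219

Below the line: €7,000, €11,500 (q = 2 of N = 5).
ln(z/y) terms: ln(15500/7000) = 0.7949; ln(15500/11500) = 0.2985.
W = 1.093423 / 5 = 0.219.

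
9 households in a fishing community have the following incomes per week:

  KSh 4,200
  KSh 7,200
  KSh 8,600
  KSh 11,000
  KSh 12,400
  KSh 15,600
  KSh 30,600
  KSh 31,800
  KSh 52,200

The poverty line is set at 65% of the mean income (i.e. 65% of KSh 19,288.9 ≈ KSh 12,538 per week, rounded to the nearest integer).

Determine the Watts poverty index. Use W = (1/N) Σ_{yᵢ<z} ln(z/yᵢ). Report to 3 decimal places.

Poor units: KSh 4,200, KSh 7,200, KSh 8,600, KSh 11,000, KSh 12,400 (q = 5 of N = 9).
ln(z/y) terms: ln(12538/4200) = 1.0937; ln(12538/7200) = 0.5547; ln(12538/8600) = 0.3770; ln(12538/11000) = 0.1309; ln(12538/12400) = 0.0111.
W = 2.167301 / 9 = 0.241.

0.241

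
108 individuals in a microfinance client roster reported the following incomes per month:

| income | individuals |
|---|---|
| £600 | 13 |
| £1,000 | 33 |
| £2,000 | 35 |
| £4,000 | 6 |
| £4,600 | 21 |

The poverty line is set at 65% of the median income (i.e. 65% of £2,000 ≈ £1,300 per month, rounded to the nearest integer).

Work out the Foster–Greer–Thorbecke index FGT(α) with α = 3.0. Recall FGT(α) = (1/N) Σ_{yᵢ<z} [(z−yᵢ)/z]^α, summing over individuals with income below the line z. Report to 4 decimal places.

0.0225

Poor units: 13×£600, 33×£1,000 (q = 46 of N = 108).
Normalized shortfalls: (1300−600)/1300 = 0.5385 (×13); (1300−1000)/1300 = 0.2308 (×33).
Raised to α = 3.0: 0.15612 (×13); 0.01229 (×33).
Sum = 2.435139; FGT(3.0) = 2.435139 / 108 = 0.0225.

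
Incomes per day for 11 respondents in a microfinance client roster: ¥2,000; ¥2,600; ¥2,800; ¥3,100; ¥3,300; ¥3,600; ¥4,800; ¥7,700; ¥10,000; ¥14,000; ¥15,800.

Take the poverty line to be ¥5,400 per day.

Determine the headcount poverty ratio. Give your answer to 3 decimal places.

7 of the 11 respondents have income below ¥5,400.
H = 7/11 = 0.636.

0.636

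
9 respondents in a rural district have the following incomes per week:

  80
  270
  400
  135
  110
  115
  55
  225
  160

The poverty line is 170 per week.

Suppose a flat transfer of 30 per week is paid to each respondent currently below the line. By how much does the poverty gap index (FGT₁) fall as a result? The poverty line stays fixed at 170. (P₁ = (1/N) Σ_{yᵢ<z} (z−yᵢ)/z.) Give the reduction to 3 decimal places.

Before: below the line — 55, 80, 110, 115, 135, 160; poverty gap index (FGT₁) = 0.23856.
After the 30 transfer: below the line — 85, 110, 140, 145, 165; poverty gap index (FGT₁) = 0.13399.
Reduction = 0.23856 − 0.13399 = 0.105.

0.105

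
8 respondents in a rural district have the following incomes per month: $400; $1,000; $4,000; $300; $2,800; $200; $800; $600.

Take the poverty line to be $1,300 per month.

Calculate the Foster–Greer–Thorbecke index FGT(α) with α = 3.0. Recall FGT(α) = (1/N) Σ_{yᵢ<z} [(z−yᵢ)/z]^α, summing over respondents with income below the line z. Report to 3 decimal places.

0.202

Below z: $200, $300, $400, $600, $800, $1,000 (q = 6 of N = 8).
Relative gaps: (1300−200)/1300 = 0.8462; (1300−300)/1300 = 0.7692; (1300−400)/1300 = 0.6923; (1300−600)/1300 = 0.5385; (1300−800)/1300 = 0.3846; (1300−1000)/1300 = 0.2308.
Raised to α = 3.0: 0.60583; 0.45517; 0.33182; 0.15612; 0.05690; 0.01229.
Sum = 1.618116; FGT(3.0) = 1.618116 / 8 = 0.202.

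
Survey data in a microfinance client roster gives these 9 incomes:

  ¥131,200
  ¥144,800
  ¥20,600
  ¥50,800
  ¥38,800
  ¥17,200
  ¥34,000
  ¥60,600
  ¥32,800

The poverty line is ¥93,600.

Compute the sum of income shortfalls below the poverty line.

¥400,400

Below the line: ¥17,200, ¥20,600, ¥32,800, ¥34,000, ¥38,800, ¥50,800, ¥60,600 (q = 7 of N = 9).
Individual gaps: 93600−17200 = 76400; 93600−20600 = 73000; 93600−32800 = 60800; 93600−34000 = 59600; 93600−38800 = 54800; 93600−50800 = 42800; 93600−60600 = 33000.
Aggregate gap = ¥400,400.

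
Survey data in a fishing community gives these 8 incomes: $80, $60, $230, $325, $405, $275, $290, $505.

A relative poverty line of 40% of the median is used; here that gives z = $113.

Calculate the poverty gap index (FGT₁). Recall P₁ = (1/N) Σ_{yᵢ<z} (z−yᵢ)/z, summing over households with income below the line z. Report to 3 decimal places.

0.095

Below z: $60, $80 (q = 2 of N = 8).
Gap ratios (z−y)/z: (113−60)/113 = 0.4690; (113−80)/113 = 0.2920.
Σ = 0.761062. Dividing by the full population N = 8 gives P₁ = 0.095.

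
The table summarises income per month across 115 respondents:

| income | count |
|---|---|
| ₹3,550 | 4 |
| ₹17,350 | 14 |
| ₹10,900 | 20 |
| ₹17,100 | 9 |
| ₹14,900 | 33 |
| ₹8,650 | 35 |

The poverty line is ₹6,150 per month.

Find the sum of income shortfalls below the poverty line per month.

Poor units: 4×₹3,550 (q = 4 of N = 115).
Individual gaps: 4×(6150−3550) = 10400.
Aggregate gap = ₹10,400.

₹10,400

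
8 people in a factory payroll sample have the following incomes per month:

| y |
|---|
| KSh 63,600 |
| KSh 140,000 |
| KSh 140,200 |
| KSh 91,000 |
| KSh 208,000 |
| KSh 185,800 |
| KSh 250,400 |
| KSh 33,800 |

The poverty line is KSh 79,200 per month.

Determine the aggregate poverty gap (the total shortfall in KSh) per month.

KSh 61,000

Poor units: KSh 33,800, KSh 63,600 (q = 2 of N = 8).
Individual gaps: 79200−33800 = 45400; 79200−63600 = 15600.
Aggregate gap = KSh 61,000.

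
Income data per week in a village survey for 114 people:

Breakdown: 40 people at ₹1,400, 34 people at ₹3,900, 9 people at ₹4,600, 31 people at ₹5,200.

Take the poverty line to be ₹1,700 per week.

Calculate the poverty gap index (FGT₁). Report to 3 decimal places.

0.062

Below the line: 40×₹1,400 (q = 40 of N = 114).
Normalized shortfalls: (1700−1400)/1700 = 0.1765 (×40).
Σ = 7.058824. Dividing by the full population N = 114 gives P₁ = 0.062.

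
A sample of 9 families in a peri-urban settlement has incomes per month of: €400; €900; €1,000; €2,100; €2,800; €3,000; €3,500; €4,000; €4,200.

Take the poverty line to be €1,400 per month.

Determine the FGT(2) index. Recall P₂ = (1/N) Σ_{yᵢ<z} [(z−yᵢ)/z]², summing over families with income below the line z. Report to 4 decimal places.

Incomes under z: €400, €900, €1,000 (q = 3 of N = 9).
Normalized shortfalls: (1400−400)/1400 = 0.7143; (1400−900)/1400 = 0.3571; (1400−1000)/1400 = 0.2857.
Squared: 0.5102; 0.1276; 0.0816.
Sum = 0.719388; P₂ = 0.719388 / 9 = 0.0799.

0.0799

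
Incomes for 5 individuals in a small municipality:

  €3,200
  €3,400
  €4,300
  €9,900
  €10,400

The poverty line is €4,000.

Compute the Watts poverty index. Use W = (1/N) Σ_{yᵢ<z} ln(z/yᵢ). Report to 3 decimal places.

0.077

Below z: €3,200, €3,400 (q = 2 of N = 5).
ln(z/y) terms: ln(4000/3200) = 0.2231; ln(4000/3400) = 0.1625.
W = 0.385662 / 5 = 0.077.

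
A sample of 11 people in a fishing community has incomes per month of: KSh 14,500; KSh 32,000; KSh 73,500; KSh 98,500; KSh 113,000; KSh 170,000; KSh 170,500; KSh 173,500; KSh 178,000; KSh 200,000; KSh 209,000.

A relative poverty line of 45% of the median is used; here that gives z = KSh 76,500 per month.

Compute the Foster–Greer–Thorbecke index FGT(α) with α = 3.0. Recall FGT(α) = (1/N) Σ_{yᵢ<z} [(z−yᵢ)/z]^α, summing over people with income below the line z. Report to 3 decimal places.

Below z: KSh 14,500, KSh 32,000, KSh 73,500 (q = 3 of N = 11).
Shortfall ratios: (76500−14500)/76500 = 0.8105; (76500−32000)/76500 = 0.5817; (76500−73500)/76500 = 0.0392.
Raised to α = 3.0: 0.53234; 0.19683; 0.00006.
Sum = 0.729234; FGT(3.0) = 0.729234 / 11 = 0.066.

0.066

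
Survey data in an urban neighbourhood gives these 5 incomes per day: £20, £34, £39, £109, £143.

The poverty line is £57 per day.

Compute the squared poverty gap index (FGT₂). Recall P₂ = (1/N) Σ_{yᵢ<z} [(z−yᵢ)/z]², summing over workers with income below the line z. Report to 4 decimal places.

0.1368

Below z: £20, £34, £39 (q = 3 of N = 5).
Gap ratios (z−y)/z: (57−20)/57 = 0.6491; (57−34)/57 = 0.4035; (57−39)/57 = 0.3158.
Squared: 0.4214; 0.1628; 0.0997.
Sum = 0.683903; P₂ = 0.683903 / 5 = 0.1368.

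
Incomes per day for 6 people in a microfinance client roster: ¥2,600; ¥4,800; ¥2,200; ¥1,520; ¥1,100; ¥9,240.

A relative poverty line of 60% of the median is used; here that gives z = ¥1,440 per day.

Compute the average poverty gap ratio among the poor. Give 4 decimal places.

Poor units: ¥1,100 (q = 1 of N = 6).
Shortfall ratios (z−y)/z: 0.2361; sum = 0.236111.
The income-gap ratio divides by q (the poor only): 0.236111 / 1 = 0.2361.

0.2361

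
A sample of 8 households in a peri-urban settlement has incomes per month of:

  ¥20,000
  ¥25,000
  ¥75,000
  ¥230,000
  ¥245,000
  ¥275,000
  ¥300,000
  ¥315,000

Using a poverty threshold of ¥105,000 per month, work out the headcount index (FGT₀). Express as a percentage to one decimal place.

37.5%

3 of the 8 households have income below ¥105,000.
H = 3/8 = 37.5%.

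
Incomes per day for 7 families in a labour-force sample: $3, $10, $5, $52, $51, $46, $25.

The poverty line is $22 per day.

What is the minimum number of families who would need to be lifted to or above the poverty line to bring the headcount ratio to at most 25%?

2

3 of the 7 families are poor, so H = 3/7 = 0.429.
A headcount ratio of at most 25% allows at most ⌊0.25 × 7⌋ = 1 poor families.
So at least 3 − 1 = 2 must be lifted.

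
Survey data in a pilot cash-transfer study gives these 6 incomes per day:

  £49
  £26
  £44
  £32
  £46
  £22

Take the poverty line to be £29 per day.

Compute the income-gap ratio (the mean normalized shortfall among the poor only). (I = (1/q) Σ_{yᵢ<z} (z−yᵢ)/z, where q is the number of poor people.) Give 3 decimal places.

Poor units: £22, £26 (q = 2 of N = 6).
Relative gaps: 0.2414, 0.1034; sum = 0.344828.
I averages over the q = 2 poor units only: 0.344828 / 2 = 0.172.

0.172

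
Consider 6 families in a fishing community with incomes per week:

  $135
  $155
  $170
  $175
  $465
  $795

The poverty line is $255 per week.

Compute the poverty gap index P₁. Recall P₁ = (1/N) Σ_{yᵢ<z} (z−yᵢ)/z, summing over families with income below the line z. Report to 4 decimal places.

0.2516

Incomes under z: $135, $155, $170, $175 (q = 4 of N = 6).
Relative gaps: (255−135)/255 = 0.4706; (255−155)/255 = 0.3922; (255−170)/255 = 0.3333; (255−175)/255 = 0.3137.
Σ = 1.509804. Dividing by the full population N = 6 gives P₁ = 0.2516.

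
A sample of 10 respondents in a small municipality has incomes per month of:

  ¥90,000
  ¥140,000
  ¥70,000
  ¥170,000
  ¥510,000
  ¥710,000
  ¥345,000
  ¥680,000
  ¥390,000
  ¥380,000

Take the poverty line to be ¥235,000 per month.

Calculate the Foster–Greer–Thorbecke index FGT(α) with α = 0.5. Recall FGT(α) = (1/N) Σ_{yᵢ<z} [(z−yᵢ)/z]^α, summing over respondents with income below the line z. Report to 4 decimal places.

0.2785

Poor units: ¥70,000, ¥90,000, ¥140,000, ¥170,000 (q = 4 of N = 10).
Relative gaps: (235000−70000)/235000 = 0.7021; (235000−90000)/235000 = 0.6170; (235000−140000)/235000 = 0.4043; (235000−170000)/235000 = 0.2766.
Raised to α = 0.5: 0.83793; 0.78551; 0.63581; 0.52592.
Sum = 2.785172; FGT(0.5) = 2.785172 / 10 = 0.2785.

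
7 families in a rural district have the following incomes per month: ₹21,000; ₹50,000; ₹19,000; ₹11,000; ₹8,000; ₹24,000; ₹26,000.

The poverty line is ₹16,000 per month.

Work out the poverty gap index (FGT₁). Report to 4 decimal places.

Poor units: ₹8,000, ₹11,000 (q = 2 of N = 7).
Gap ratios (z−y)/z: (16000−8000)/16000 = 0.5000; (16000−11000)/16000 = 0.3125.
Sum of shortfalls = 0.812500; P₁ averages over all N: 0.812500 / 7 = 0.1161.

0.1161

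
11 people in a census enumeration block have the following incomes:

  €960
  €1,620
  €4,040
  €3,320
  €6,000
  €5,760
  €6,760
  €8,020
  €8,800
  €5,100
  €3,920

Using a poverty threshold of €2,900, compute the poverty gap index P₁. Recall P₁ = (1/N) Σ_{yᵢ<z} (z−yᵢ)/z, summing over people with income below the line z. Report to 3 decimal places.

Poor units: €960, €1,620 (q = 2 of N = 11).
Normalized shortfalls: (2900−960)/2900 = 0.6690; (2900−1620)/2900 = 0.4414.
Σ = 1.110345. Dividing by the full population N = 11 gives P₁ = 0.101.

0.101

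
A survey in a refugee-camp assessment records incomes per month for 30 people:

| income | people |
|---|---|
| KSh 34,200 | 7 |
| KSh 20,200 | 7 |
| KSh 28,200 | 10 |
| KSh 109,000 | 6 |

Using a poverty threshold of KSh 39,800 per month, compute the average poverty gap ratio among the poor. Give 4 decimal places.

0.3061

Below z: 7×KSh 20,200, 10×KSh 28,200, 7×KSh 34,200 (q = 24 of N = 30).
Relative gaps: 0.4925 (×7), 0.2915 (×10), 0.1407 (×7); sum = 7.346734.
I averages over the q = 24 poor units only: 7.346734 / 24 = 0.3061.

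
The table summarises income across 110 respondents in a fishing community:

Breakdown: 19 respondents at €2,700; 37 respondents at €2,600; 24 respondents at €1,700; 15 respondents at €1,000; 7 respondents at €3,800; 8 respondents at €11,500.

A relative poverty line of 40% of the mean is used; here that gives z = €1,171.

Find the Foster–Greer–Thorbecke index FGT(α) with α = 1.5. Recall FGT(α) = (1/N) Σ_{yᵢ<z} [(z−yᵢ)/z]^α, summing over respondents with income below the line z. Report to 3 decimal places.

0.008

Below z: 15×€1,000 (q = 15 of N = 110).
Normalized shortfalls: (1171−1000)/1171 = 0.1460 (×15).
Raised to α = 1.5: 0.05580 (×15).
Sum = 0.837047; FGT(1.5) = 0.837047 / 110 = 0.008.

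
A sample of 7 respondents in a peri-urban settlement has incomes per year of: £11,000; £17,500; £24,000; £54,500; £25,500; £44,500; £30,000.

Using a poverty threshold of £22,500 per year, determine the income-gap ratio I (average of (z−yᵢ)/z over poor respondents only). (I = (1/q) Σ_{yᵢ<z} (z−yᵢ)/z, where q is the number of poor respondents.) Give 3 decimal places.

0.367

Poor units: £11,000, £17,500 (q = 2 of N = 7).
Shortfall ratios (z−y)/z: 0.5111, 0.2222; sum = 0.733333.
The income-gap ratio divides by q (the poor only): 0.733333 / 2 = 0.367.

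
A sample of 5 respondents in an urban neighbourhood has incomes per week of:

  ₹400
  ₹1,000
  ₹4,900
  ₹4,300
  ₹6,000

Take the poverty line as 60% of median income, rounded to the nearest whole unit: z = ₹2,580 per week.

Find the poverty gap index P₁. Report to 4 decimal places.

0.2915

Incomes under z: ₹400, ₹1,000 (q = 2 of N = 5).
Gap ratios (z−y)/z: (2580−400)/2580 = 0.8450; (2580−1000)/2580 = 0.6124.
Σ = 1.457364. Dividing by the full population N = 5 gives P₁ = 0.2915.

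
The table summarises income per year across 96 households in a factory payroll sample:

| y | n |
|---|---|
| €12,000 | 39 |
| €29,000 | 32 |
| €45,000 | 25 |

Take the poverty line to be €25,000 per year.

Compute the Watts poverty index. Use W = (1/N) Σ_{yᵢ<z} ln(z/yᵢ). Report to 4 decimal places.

Below z: 39×€12,000 (q = 39 of N = 96).
ln(z/y) terms: ln(25000/12000) = 0.7340 (×39).
W = 28.624798 / 96 = 0.2982.

0.2982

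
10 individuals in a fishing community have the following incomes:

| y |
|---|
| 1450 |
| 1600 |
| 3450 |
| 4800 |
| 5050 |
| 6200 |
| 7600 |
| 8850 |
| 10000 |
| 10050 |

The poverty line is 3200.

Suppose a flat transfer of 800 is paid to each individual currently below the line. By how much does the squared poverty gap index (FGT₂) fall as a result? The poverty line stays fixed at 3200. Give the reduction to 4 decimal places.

Before: below the line — 1450, 1600; squared poverty gap index (FGT₂) = 0.054907.
After the 800 transfer: below the line — 2250, 2400; squared poverty gap index (FGT₂) = 0.015063.
Reduction = 0.054907 − 0.015063 = 0.0398.

0.0398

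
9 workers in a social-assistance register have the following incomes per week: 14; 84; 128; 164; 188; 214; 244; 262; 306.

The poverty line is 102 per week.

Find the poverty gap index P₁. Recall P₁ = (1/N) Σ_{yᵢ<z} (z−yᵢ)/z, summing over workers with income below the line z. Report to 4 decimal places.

0.1155

Incomes under z: 14, 84 (q = 2 of N = 9).
Shortfall ratios: (102−14)/102 = 0.8627; (102−84)/102 = 0.1765.
Σ = 1.039216. Dividing by the full population N = 9 gives P₁ = 0.1155.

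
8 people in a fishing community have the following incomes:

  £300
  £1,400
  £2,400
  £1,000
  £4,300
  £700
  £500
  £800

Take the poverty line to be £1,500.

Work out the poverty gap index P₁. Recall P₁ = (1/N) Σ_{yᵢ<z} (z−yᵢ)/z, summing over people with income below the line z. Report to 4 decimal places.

Incomes under z: £300, £500, £700, £800, £1,000, £1,400 (q = 6 of N = 8).
Gap ratios (z−y)/z: (1500−300)/1500 = 0.8000; (1500−500)/1500 = 0.6667; (1500−700)/1500 = 0.5333; (1500−800)/1500 = 0.4667; (1500−1000)/1500 = 0.3333; (1500−1400)/1500 = 0.0667.
Sum of shortfalls = 2.866667; P₁ averages over all N: 2.866667 / 8 = 0.3583.

0.3583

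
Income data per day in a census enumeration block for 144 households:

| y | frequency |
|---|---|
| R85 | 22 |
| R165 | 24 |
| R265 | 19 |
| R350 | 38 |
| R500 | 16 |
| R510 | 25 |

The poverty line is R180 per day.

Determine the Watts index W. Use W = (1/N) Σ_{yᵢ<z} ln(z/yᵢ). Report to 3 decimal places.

Incomes under z: 22×R85, 24×R165 (q = 46 of N = 144).
Log shortfalls: ln(180/85) = 0.7503 (×22); ln(180/165) = 0.0870 (×24).
W = 18.594996 / 144 = 0.129.

0.129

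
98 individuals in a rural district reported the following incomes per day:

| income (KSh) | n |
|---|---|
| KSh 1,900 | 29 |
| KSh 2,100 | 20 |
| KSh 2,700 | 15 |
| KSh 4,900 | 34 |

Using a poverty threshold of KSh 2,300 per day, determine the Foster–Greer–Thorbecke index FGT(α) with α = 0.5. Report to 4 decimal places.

0.1836

Below the line: 29×KSh 1,900, 20×KSh 2,100 (q = 49 of N = 98).
Normalized shortfalls: (2300−1900)/2300 = 0.1739 (×29); (2300−2100)/2300 = 0.0870 (×20).
Raised to α = 0.5: 0.41703 (×29); 0.29488 (×20).
Sum = 17.991514; FGT(0.5) = 17.991514 / 98 = 0.1836.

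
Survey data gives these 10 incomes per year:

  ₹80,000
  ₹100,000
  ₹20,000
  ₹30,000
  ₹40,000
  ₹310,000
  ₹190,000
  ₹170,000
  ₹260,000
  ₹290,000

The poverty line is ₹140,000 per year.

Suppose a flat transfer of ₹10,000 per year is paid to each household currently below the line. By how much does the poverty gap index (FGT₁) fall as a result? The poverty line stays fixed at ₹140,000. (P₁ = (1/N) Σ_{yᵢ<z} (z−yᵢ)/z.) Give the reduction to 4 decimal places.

Before: below the line — ₹20,000, ₹30,000, ₹40,000, ₹80,000, ₹100,000; poverty gap index (FGT₁) = 0.307143.
After the ₹10,000 transfer: below the line — ₹30,000, ₹40,000, ₹50,000, ₹90,000, ₹110,000; poverty gap index (FGT₁) = 0.271429.
Reduction = 0.307143 − 0.271429 = 0.0357.

0.0357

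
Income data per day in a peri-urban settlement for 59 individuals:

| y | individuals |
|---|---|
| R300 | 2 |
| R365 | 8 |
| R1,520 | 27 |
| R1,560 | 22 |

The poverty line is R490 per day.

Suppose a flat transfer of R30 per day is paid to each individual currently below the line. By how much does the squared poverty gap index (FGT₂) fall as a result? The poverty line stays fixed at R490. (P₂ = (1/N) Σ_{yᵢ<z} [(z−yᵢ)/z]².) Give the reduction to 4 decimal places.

0.0052

Before: below the line — 2×R300, 8×R365; squared poverty gap index (FGT₂) = 0.013921.
After the R30 transfer: below the line — 2×R330, 8×R395; squared poverty gap index (FGT₂) = 0.008711.
Reduction = 0.013921 − 0.008711 = 0.0052.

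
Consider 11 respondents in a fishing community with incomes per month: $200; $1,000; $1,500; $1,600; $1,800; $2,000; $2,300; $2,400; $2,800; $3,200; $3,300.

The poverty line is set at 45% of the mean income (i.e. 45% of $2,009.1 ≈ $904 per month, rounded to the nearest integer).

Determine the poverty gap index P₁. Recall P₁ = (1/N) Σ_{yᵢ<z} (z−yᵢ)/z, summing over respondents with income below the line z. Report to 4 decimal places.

Below z: $200 (q = 1 of N = 11).
Relative gaps: (904−200)/904 = 0.7788.
Σ = 0.778761. Dividing by the full population N = 11 gives P₁ = 0.0708.

0.0708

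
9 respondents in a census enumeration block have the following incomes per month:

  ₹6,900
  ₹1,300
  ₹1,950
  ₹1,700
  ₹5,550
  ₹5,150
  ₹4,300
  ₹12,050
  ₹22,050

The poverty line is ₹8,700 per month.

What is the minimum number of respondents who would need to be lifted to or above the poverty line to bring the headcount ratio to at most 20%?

Currently q = 7 of N = 9 are below the line (H = 0.778).
A headcount ratio of at most 20% allows at most ⌊0.20 × 9⌋ = 1 poor respondents.
So at least 7 − 1 = 6 must be lifted.

6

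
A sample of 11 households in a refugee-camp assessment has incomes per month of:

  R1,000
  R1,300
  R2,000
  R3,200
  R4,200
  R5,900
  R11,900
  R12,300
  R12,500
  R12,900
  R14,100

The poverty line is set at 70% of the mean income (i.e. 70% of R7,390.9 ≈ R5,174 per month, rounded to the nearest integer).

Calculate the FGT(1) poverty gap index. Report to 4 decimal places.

Poor units: R1,000, R1,300, R2,000, R3,200, R4,200 (q = 5 of N = 11).
Normalized shortfalls: (5174−1000)/5174 = 0.8067; (5174−1300)/5174 = 0.7487; (5174−2000)/5174 = 0.6135; (5174−3200)/5174 = 0.3815; (5174−4200)/5174 = 0.1882.
Sum of shortfalls = 2.738693; P₁ averages over all N: 2.738693 / 11 = 0.2490.

0.2490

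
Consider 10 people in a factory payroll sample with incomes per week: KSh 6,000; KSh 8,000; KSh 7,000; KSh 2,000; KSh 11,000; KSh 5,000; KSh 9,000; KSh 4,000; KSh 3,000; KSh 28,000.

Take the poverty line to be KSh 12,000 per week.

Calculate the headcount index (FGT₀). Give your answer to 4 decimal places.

9 of the 10 people have income below KSh 12,000.
H = 9/10 = 0.9000.

0.9000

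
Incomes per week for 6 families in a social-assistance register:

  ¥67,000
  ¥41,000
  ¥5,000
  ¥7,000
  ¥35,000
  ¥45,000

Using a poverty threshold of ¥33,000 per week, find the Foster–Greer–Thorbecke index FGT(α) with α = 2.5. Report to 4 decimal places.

0.2024

Below z: ¥5,000, ¥7,000 (q = 2 of N = 6).
Normalized shortfalls: (33000−5000)/33000 = 0.8485; (33000−7000)/33000 = 0.7879.
Raised to α = 2.5: 0.66315; 0.55100.
Sum = 1.214144; FGT(2.5) = 1.214144 / 6 = 0.2024.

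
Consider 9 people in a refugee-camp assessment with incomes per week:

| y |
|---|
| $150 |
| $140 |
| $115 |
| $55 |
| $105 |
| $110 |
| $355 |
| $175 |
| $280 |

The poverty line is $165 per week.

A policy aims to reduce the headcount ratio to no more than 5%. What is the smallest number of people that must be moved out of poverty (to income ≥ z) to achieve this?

Currently q = 6 of N = 9 are below the line (H = 0.667).
A headcount ratio of at most 5% allows at most ⌊0.05 × 9⌋ = 0 poor people.
So at least 6 − 0 = 6 must be lifted.

6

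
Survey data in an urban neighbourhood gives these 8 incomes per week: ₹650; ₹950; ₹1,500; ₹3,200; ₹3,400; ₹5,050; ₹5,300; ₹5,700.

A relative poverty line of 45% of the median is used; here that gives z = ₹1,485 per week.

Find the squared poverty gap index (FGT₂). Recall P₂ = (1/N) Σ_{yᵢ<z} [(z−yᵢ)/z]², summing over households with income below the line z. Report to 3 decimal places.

Below the line: ₹650, ₹950 (q = 2 of N = 8).
Relative gaps: (1485−650)/1485 = 0.5623; (1485−950)/1485 = 0.3603.
Squared: 0.3162; 0.1298.
Sum = 0.445964; P₂ = 0.445964 / 8 = 0.056.

0.056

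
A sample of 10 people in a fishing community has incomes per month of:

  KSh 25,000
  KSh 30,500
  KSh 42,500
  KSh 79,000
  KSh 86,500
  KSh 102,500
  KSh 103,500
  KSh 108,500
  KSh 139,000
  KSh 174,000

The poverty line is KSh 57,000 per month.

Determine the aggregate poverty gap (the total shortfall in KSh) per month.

KSh 73,000

Below the line: KSh 25,000, KSh 30,500, KSh 42,500 (q = 3 of N = 10).
Individual gaps: 57000−25000 = 32000; 57000−30500 = 26500; 57000−42500 = 14500.
Aggregate gap = KSh 73,000.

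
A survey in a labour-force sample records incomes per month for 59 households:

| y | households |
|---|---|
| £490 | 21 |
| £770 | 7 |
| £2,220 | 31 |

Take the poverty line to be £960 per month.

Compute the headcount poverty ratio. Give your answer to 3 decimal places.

28 of the 59 households have income below £960.
H = 28/59 = 0.475.

0.475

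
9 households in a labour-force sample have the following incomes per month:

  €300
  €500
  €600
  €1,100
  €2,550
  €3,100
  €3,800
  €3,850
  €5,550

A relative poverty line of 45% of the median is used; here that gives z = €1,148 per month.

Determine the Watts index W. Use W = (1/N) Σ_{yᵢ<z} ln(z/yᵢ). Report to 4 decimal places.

0.3183

Below z: €300, €500, €600, €1,100 (q = 4 of N = 9).
Log gaps: ln(1148/300) = 1.3420; ln(1148/500) = 0.8312; ln(1148/600) = 0.6488; ln(1148/1100) = 0.0427.
W = 2.864721 / 9 = 0.3183.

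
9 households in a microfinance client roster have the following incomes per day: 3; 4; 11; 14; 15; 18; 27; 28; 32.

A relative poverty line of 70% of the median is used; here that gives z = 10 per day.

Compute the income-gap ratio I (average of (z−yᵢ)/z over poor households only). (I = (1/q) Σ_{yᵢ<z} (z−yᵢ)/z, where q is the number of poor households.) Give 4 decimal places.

Poor units: 3, 4 (q = 2 of N = 9).
Shortfall ratios (z−y)/z: 0.7000, 0.6000; sum = 1.300000.
The income-gap ratio divides by q (the poor only): 1.300000 / 2 = 0.6500.

0.6500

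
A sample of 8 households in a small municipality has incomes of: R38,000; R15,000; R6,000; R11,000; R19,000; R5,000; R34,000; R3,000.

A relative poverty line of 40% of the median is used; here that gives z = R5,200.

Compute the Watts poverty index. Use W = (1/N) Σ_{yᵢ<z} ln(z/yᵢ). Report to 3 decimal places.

0.074

Poor units: R3,000, R5,000 (q = 2 of N = 8).
Log gaps: ln(5200/3000) = 0.5500; ln(5200/5000) = 0.0392.
W = 0.589267 / 8 = 0.074.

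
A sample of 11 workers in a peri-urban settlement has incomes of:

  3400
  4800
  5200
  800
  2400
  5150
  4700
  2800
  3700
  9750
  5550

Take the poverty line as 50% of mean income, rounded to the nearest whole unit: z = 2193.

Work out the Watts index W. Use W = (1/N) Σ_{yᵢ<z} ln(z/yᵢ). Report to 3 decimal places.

0.092

Below z: 800 (q = 1 of N = 11).
ln(z/y) terms: ln(2193/800) = 1.0084.
W = 1.008414 / 11 = 0.092.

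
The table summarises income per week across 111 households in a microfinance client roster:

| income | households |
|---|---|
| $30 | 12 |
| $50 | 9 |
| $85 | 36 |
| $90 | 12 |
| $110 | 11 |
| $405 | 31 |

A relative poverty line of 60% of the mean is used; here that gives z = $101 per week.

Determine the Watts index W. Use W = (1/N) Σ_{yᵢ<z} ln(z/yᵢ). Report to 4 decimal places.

0.2566

Poor units: 12×$30, 9×$50, 36×$85, 12×$90 (q = 69 of N = 111).
Log gaps: ln(101/30) = 1.2139 (×12); ln(101/50) = 0.7031 (×9); ln(101/85) = 0.1725 (×36); ln(101/90) = 0.1153 (×12).
W = 28.487579 / 111 = 0.2566.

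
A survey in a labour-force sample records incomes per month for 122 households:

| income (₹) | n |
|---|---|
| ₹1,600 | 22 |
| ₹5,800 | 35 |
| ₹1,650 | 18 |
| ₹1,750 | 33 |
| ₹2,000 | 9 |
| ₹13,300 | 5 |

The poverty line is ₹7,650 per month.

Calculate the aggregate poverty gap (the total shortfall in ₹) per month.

Incomes under z: 22×₹1,600, 18×₹1,650, 33×₹1,750, 9×₹2,000, 35×₹5,800 (q = 117 of N = 122).
Individual gaps: 22×(7650−1600) = 133100; 18×(7650−1650) = 108000; 33×(7650−1750) = 194700; 9×(7650−2000) = 50850; 35×(7650−5800) = 64750.
Aggregate gap = ₹551,400.

₹551,400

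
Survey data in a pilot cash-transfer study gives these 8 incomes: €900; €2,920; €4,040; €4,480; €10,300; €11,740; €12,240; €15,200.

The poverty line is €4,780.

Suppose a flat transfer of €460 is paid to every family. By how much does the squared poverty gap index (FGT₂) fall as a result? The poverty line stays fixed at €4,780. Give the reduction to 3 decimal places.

Before: below the line — €900, €2,920, €4,040, €4,480; squared poverty gap index (FGT₂) = 0.10478.
After the €460 transfer: below the line — €1,360, €3,380, €4,500; squared poverty gap index (FGT₂) = 0.07514.
Reduction = 0.10478 − 0.07514 = 0.030.

0.030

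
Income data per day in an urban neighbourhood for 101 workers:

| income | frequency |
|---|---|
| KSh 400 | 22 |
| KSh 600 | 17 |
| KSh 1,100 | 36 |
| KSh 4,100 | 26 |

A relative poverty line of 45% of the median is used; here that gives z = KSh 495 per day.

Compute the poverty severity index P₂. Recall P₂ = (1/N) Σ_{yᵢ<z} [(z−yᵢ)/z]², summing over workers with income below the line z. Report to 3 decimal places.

0.008

Below z: 22×KSh 400 (q = 22 of N = 101).
Shortfall ratios: (495−400)/495 = 0.1919 (×22).
Squared: 0.0368 (×22).
Sum = 0.810325; P₂ = 0.810325 / 101 = 0.008.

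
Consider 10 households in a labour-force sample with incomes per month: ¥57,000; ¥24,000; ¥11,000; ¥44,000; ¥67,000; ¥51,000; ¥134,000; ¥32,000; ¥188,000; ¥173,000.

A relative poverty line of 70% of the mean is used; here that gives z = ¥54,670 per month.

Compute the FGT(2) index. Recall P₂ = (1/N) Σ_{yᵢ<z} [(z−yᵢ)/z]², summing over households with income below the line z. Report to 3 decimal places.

Below z: ¥11,000, ¥24,000, ¥32,000, ¥44,000, ¥51,000 (q = 5 of N = 10).
Shortfall ratios: (54670−11000)/54670 = 0.7988; (54670−24000)/54670 = 0.5610; (54670−32000)/54670 = 0.4147; (54670−44000)/54670 = 0.1952; (54670−51000)/54670 = 0.0671.
Squared: 0.6381; 0.3147; 0.1720; 0.0381; 0.0045.
Sum = 1.167343; P₂ = 1.167343 / 10 = 0.117.

0.117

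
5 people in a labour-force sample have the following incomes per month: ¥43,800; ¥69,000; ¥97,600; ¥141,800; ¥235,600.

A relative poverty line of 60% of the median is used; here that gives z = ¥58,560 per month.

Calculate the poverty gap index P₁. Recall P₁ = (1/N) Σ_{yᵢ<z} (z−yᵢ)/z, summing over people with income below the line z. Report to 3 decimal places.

0.050

Poor units: ¥43,800 (q = 1 of N = 5).
Shortfall ratios: (58560−43800)/58560 = 0.2520.
Σ = 0.252049. Dividing by the full population N = 5 gives P₁ = 0.050.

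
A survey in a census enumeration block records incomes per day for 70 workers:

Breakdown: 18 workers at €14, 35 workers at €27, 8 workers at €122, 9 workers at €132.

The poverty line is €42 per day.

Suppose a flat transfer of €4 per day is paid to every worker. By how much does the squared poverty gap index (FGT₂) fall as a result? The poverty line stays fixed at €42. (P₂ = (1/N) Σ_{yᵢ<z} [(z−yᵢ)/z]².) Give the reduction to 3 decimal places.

0.060

Before: below the line — 18×€14, 35×€27; squared poverty gap index (FGT₂) = 0.17806.
After the €4 transfer: below the line — 18×€18, 35×€31; squared poverty gap index (FGT₂) = 0.11826.
Reduction = 0.17806 − 0.11826 = 0.060.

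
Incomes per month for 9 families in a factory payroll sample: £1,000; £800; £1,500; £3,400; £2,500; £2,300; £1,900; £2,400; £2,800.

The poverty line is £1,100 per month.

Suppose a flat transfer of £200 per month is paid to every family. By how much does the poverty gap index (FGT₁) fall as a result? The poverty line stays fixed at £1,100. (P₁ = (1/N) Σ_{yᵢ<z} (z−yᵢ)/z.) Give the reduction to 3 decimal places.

0.030

Before: below the line — £800, £1,000; poverty gap index (FGT₁) = 0.04040.
After the £200 transfer: below the line — £1,000; poverty gap index (FGT₁) = 0.01010.
Reduction = 0.04040 − 0.01010 = 0.030.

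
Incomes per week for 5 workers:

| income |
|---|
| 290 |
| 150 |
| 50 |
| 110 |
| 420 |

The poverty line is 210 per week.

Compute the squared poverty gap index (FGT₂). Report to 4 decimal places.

Below z: 50, 110, 150 (q = 3 of N = 5).
Relative gaps: (210−50)/210 = 0.7619; (210−110)/210 = 0.4762; (210−150)/210 = 0.2857.
Squared: 0.5805; 0.2268; 0.0816.
Sum = 0.888889; P₂ = 0.888889 / 5 = 0.1778.

0.1778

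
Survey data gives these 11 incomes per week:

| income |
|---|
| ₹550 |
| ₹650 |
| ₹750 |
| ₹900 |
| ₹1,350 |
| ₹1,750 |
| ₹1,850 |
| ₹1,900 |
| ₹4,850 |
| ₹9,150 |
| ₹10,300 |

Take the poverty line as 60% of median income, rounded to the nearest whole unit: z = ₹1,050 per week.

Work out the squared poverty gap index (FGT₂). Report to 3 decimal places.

0.043

Below z: ₹550, ₹650, ₹750, ₹900 (q = 4 of N = 11).
Shortfall ratios: (1050−550)/1050 = 0.4762; (1050−650)/1050 = 0.3810; (1050−750)/1050 = 0.2857; (1050−900)/1050 = 0.1429.
Squared: 0.2268; 0.1451; 0.0816; 0.0204.
Sum = 0.473923; P₂ = 0.473923 / 11 = 0.043.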